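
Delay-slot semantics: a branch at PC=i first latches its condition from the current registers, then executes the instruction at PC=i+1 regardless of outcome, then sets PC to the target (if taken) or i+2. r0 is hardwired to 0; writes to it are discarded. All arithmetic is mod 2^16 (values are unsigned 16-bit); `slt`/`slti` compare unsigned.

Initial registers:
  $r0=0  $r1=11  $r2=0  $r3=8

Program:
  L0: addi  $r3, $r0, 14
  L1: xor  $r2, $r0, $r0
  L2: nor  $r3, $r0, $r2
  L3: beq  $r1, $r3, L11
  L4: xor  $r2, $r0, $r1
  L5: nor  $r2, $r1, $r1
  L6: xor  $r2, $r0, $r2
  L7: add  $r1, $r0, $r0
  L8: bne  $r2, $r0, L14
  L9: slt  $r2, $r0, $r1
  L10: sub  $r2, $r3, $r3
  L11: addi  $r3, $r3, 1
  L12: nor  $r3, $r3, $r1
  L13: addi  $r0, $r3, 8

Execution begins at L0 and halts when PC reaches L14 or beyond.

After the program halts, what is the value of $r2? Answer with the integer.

0

  step pc=0: addi  $r3, $r0, 14  regs=(0,11,0,14)
  step pc=1: xor  $r2, $r0, $r0  regs=(0,11,0,14)
  step pc=2: nor  $r3, $r0, $r2  regs=(0,11,0,65535)
  step pc=3: beq  $r1, $r3, L11  cond=F  regs=(0,11,0,65535)
  step pc=4: xor  $r2, $r0, $r1  regs=(0,11,11,65535)
  step pc=5: nor  $r2, $r1, $r1  regs=(0,11,65524,65535)
  step pc=6: xor  $r2, $r0, $r2  regs=(0,11,65524,65535)
  step pc=7: add  $r1, $r0, $r0  regs=(0,0,65524,65535)
  step pc=8: bne  $r2, $r0, L14  cond=T  regs=(0,0,65524,65535)
  step pc=9: slt  $r2, $r0, $r1  regs=(0,0,0,65535)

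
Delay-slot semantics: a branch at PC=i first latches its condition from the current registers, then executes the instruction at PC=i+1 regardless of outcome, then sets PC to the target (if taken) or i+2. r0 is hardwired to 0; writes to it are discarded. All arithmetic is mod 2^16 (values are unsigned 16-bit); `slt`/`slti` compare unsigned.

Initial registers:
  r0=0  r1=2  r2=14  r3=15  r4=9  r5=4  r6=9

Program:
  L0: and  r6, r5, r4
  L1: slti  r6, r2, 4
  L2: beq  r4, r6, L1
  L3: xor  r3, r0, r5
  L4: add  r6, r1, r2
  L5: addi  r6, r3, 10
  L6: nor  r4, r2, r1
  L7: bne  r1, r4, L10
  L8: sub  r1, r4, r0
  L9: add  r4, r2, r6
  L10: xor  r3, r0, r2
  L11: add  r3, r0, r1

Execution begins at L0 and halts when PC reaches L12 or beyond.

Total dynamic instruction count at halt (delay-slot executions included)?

  step pc=0: and  r6, r5, r4  regs=(0,2,14,15,9,4,0)
  step pc=1: slti  r6, r2, 4  regs=(0,2,14,15,9,4,0)
  step pc=2: beq  r4, r6, L1  cond=F  regs=(0,2,14,15,9,4,0)
  step pc=3: xor  r3, r0, r5  regs=(0,2,14,4,9,4,0)
  step pc=4: add  r6, r1, r2  regs=(0,2,14,4,9,4,16)
  step pc=5: addi  r6, r3, 10  regs=(0,2,14,4,9,4,14)
  step pc=6: nor  r4, r2, r1  regs=(0,2,14,4,65521,4,14)
  step pc=7: bne  r1, r4, L10  cond=T  regs=(0,2,14,4,65521,4,14)
  step pc=8: sub  r1, r4, r0  regs=(0,65521,14,4,65521,4,14)
  step pc=10: xor  r3, r0, r2  regs=(0,65521,14,14,65521,4,14)
  step pc=11: add  r3, r0, r1  regs=(0,65521,14,65521,65521,4,14)

11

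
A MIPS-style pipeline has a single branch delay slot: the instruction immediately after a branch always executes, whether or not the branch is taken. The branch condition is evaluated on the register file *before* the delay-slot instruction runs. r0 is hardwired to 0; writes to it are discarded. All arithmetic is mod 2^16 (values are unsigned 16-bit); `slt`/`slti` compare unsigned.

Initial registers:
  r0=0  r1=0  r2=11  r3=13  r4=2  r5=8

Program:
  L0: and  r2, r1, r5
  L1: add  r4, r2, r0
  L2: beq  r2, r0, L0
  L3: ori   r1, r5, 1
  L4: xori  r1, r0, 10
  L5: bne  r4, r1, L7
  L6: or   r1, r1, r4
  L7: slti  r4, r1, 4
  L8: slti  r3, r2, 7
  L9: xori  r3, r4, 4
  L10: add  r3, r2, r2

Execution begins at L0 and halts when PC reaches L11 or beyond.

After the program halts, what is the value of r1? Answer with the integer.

10

[0] and  r2, r1, r5  →  {r0:0, r1:0, r2:0, r3:13, r4:2, r5:8}
[1] add  r4, r2, r0  →  {r0:0, r1:0, r2:0, r3:13, r4:0, r5:8}
[2] beq  r2, r0, L0  →  {r0:0, r1:0, r2:0, r3:13, r4:0, r5:8}  ⟨branch taken⟩
[3] ori   r1, r5, 1  →  {r0:0, r1:9, r2:0, r3:13, r4:0, r5:8}
[0] and  r2, r1, r5  →  {r0:0, r1:9, r2:8, r3:13, r4:0, r5:8}
[1] add  r4, r2, r0  →  {r0:0, r1:9, r2:8, r3:13, r4:8, r5:8}
[2] beq  r2, r0, L0  →  {r0:0, r1:9, r2:8, r3:13, r4:8, r5:8}  ⟨branch fallthrough⟩
[3] ori   r1, r5, 1  →  {r0:0, r1:9, r2:8, r3:13, r4:8, r5:8}
[4] xori  r1, r0, 10  →  {r0:0, r1:10, r2:8, r3:13, r4:8, r5:8}
[5] bne  r4, r1, L7  →  {r0:0, r1:10, r2:8, r3:13, r4:8, r5:8}  ⟨branch taken⟩
[6] or   r1, r1, r4  →  {r0:0, r1:10, r2:8, r3:13, r4:8, r5:8}
[7] slti  r4, r1, 4  →  {r0:0, r1:10, r2:8, r3:13, r4:0, r5:8}
[8] slti  r3, r2, 7  →  {r0:0, r1:10, r2:8, r3:0, r4:0, r5:8}
[9] xori  r3, r4, 4  →  {r0:0, r1:10, r2:8, r3:4, r4:0, r5:8}
[10] add  r3, r2, r2  →  {r0:0, r1:10, r2:8, r3:16, r4:0, r5:8}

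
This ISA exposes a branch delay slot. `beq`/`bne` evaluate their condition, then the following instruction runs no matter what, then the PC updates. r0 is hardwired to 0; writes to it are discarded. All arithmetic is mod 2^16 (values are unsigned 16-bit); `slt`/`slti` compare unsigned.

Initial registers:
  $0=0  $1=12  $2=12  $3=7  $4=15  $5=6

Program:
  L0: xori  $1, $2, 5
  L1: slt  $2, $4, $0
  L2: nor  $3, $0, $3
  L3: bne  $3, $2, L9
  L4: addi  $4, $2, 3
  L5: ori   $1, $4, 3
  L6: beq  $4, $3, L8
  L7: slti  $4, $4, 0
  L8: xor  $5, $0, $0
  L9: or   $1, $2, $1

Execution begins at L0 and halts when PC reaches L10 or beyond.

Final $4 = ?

3

#0 xori  $1, $2, 5 ; 0/9/12/7/15/6
#1 slt  $2, $4, $0 ; 0/9/0/7/15/6
#2 nor  $3, $0, $3 ; 0/9/0/65528/15/6
#3 bne  $3, $2, L9 ; 0/9/0/65528/15/6 ; →target
#4 addi  $4, $2, 3 ; 0/9/0/65528/3/6
#9 or   $1, $2, $1 ; 0/9/0/65528/3/6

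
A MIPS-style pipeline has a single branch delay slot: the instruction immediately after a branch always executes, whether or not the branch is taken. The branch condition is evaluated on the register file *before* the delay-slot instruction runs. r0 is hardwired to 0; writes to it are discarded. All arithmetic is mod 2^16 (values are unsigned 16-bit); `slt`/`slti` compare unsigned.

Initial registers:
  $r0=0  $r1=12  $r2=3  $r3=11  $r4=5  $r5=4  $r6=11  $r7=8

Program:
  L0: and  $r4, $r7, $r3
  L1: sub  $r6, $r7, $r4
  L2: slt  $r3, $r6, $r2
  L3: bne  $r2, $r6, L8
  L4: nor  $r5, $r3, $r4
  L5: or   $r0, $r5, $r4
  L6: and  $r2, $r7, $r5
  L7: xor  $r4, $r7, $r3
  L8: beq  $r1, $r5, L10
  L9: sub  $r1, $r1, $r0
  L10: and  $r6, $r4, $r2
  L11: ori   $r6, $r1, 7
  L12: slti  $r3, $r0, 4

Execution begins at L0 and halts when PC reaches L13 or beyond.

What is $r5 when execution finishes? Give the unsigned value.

PC=0  and  $r4, $r7, $r3     | $r0=0 $r1=12 $r2=3 $r3=11 $r4=8 $r5=4 $r6=11 $r7=8
PC=1  sub  $r6, $r7, $r4     | $r0=0 $r1=12 $r2=3 $r3=11 $r4=8 $r5=4 $r6=0 $r7=8
PC=2  slt  $r3, $r6, $r2     | $r0=0 $r1=12 $r2=3 $r3=1 $r4=8 $r5=4 $r6=0 $r7=8
PC=3  bne  $r2, $r6, L8      | $r0=0 $r1=12 $r2=3 $r3=1 $r4=8 $r5=4 $r6=0 $r7=8  [TAKEN]
PC=4  nor  $r5, $r3, $r4     | $r0=0 $r1=12 $r2=3 $r3=1 $r4=8 $r5=65526 $r6=0 $r7=8
PC=8  beq  $r1, $r5, L10     | $r0=0 $r1=12 $r2=3 $r3=1 $r4=8 $r5=65526 $r6=0 $r7=8  [not taken]
PC=9  sub  $r1, $r1, $r0     | $r0=0 $r1=12 $r2=3 $r3=1 $r4=8 $r5=65526 $r6=0 $r7=8
PC=10 and  $r6, $r4, $r2     | $r0=0 $r1=12 $r2=3 $r3=1 $r4=8 $r5=65526 $r6=0 $r7=8
PC=11 ori   $r6, $r1, 7      | $r0=0 $r1=12 $r2=3 $r3=1 $r4=8 $r5=65526 $r6=15 $r7=8
PC=12 slti  $r3, $r0, 4      | $r0=0 $r1=12 $r2=3 $r3=1 $r4=8 $r5=65526 $r6=15 $r7=8

65526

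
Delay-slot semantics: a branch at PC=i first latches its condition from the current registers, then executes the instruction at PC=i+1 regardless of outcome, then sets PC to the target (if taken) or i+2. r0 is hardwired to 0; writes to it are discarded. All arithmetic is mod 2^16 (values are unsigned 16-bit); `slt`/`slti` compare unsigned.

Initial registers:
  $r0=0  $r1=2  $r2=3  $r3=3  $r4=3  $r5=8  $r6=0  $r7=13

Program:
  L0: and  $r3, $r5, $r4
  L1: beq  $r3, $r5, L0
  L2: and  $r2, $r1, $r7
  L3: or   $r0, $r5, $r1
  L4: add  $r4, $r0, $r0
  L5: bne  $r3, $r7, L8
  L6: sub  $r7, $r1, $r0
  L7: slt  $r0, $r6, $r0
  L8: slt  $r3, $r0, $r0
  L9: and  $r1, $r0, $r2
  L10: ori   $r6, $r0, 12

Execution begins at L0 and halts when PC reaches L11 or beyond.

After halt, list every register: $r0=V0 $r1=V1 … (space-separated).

  step pc=0: and  $r3, $r5, $r4  regs=(0,2,3,0,3,8,0,13)
  step pc=1: beq  $r3, $r5, L0  cond=F  regs=(0,2,3,0,3,8,0,13)
  step pc=2: and  $r2, $r1, $r7  regs=(0,2,0,0,3,8,0,13)
  step pc=3: or   $r0, $r5, $r1  regs=(0,2,0,0,3,8,0,13)
  step pc=4: add  $r4, $r0, $r0  regs=(0,2,0,0,0,8,0,13)
  step pc=5: bne  $r3, $r7, L8  cond=T  regs=(0,2,0,0,0,8,0,13)
  step pc=6: sub  $r7, $r1, $r0  regs=(0,2,0,0,0,8,0,2)
  step pc=8: slt  $r3, $r0, $r0  regs=(0,2,0,0,0,8,0,2)
  step pc=9: and  $r1, $r0, $r2  regs=(0,0,0,0,0,8,0,2)
  step pc=10: ori   $r6, $r0, 12  regs=(0,0,0,0,0,8,12,2)

$r0=0 $r1=0 $r2=0 $r3=0 $r4=0 $r5=8 $r6=12 $r7=2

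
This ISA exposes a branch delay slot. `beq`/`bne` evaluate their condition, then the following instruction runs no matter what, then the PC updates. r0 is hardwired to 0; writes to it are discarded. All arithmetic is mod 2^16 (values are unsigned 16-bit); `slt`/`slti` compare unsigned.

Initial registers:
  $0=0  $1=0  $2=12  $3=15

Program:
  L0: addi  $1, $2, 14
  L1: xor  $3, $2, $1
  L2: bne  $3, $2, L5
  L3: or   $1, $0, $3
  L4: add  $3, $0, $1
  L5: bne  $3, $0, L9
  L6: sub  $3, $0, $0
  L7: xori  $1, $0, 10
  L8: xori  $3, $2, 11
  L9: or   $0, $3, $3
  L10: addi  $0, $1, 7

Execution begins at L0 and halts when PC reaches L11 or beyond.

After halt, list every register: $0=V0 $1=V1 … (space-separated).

$0=0 $1=22 $2=12 $3=0

PC=0  addi  $1, $2, 14       | $0=0 $1=26 $2=12 $3=15
PC=1  xor  $3, $2, $1        | $0=0 $1=26 $2=12 $3=22
PC=2  bne  $3, $2, L5        | $0=0 $1=26 $2=12 $3=22  [TAKEN]
PC=3  or   $1, $0, $3        | $0=0 $1=22 $2=12 $3=22
PC=5  bne  $3, $0, L9        | $0=0 $1=22 $2=12 $3=22  [TAKEN]
PC=6  sub  $3, $0, $0        | $0=0 $1=22 $2=12 $3=0
PC=9  or   $0, $3, $3        | $0=0 $1=22 $2=12 $3=0
PC=10 addi  $0, $1, 7        | $0=0 $1=22 $2=12 $3=0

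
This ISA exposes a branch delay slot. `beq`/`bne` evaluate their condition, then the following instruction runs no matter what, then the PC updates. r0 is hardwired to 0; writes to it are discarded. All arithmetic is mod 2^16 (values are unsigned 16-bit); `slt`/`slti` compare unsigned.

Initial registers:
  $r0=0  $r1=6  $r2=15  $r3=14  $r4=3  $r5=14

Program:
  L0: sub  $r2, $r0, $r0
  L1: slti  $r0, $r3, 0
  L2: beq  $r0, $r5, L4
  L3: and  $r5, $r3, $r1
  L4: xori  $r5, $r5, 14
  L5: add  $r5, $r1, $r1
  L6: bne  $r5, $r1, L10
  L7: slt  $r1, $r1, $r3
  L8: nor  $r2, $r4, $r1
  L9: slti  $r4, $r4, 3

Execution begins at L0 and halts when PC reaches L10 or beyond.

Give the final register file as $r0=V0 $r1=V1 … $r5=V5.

#0 sub  $r2, $r0, $r0 ; 0/6/0/14/3/14
#1 slti  $r0, $r3, 0 ; 0/6/0/14/3/14
#2 beq  $r0, $r5, L4 ; 0/6/0/14/3/14 ; →fallthru
#3 and  $r5, $r3, $r1 ; 0/6/0/14/3/6
#4 xori  $r5, $r5, 14 ; 0/6/0/14/3/8
#5 add  $r5, $r1, $r1 ; 0/6/0/14/3/12
#6 bne  $r5, $r1, L10 ; 0/6/0/14/3/12 ; →target
#7 slt  $r1, $r1, $r3 ; 0/1/0/14/3/12

$r0=0 $r1=1 $r2=0 $r3=14 $r4=3 $r5=12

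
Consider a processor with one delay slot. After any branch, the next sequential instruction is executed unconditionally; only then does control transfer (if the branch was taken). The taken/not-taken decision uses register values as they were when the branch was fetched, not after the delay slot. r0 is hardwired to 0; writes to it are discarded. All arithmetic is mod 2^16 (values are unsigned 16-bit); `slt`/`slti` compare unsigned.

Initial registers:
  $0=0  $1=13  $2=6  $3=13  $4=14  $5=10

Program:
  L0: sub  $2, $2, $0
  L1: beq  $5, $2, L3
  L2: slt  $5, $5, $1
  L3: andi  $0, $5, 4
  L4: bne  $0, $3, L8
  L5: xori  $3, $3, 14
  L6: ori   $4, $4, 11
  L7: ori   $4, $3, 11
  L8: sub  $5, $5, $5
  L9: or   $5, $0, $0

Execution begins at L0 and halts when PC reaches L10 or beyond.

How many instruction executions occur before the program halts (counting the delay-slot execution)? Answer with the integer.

8

#0 sub  $2, $2, $0 ; 0/13/6/13/14/10
#1 beq  $5, $2, L3 ; 0/13/6/13/14/10 ; →fallthru
#2 slt  $5, $5, $1 ; 0/13/6/13/14/1
#3 andi  $0, $5, 4 ; 0/13/6/13/14/1
#4 bne  $0, $3, L8 ; 0/13/6/13/14/1 ; →target
#5 xori  $3, $3, 14 ; 0/13/6/3/14/1
#8 sub  $5, $5, $5 ; 0/13/6/3/14/0
#9 or   $5, $0, $0 ; 0/13/6/3/14/0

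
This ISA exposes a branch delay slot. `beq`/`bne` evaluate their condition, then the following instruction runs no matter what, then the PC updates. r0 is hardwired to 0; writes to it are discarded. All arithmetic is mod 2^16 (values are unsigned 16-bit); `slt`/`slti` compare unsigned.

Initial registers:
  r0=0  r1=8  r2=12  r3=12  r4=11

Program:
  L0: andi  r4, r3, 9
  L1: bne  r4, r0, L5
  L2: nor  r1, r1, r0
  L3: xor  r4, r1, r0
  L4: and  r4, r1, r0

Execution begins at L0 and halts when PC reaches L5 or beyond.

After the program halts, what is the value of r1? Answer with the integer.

65527

[0] andi  r4, r3, 9  →  {r0:0, r1:8, r2:12, r3:12, r4:8}
[1] bne  r4, r0, L5  →  {r0:0, r1:8, r2:12, r3:12, r4:8}  ⟨branch taken⟩
[2] nor  r1, r1, r0  →  {r0:0, r1:65527, r2:12, r3:12, r4:8}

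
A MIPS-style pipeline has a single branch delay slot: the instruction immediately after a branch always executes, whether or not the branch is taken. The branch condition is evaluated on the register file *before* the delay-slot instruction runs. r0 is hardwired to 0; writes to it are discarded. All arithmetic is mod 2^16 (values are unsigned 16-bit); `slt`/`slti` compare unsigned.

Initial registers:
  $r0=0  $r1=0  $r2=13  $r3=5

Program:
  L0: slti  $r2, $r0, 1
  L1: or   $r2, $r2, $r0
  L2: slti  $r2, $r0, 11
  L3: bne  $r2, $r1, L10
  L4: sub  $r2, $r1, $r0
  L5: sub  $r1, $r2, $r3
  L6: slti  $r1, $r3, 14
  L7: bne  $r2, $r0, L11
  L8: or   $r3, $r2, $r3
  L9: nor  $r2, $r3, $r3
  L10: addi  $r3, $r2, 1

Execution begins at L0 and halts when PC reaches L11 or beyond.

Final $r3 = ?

1

[0] slti  $r2, $r0, 1  →  {$r0:0, $r1:0, $r2:1, $r3:5}
[1] or   $r2, $r2, $r0  →  {$r0:0, $r1:0, $r2:1, $r3:5}
[2] slti  $r2, $r0, 11  →  {$r0:0, $r1:0, $r2:1, $r3:5}
[3] bne  $r2, $r1, L10  →  {$r0:0, $r1:0, $r2:1, $r3:5}  ⟨branch taken⟩
[4] sub  $r2, $r1, $r0  →  {$r0:0, $r1:0, $r2:0, $r3:5}
[10] addi  $r3, $r2, 1  →  {$r0:0, $r1:0, $r2:0, $r3:1}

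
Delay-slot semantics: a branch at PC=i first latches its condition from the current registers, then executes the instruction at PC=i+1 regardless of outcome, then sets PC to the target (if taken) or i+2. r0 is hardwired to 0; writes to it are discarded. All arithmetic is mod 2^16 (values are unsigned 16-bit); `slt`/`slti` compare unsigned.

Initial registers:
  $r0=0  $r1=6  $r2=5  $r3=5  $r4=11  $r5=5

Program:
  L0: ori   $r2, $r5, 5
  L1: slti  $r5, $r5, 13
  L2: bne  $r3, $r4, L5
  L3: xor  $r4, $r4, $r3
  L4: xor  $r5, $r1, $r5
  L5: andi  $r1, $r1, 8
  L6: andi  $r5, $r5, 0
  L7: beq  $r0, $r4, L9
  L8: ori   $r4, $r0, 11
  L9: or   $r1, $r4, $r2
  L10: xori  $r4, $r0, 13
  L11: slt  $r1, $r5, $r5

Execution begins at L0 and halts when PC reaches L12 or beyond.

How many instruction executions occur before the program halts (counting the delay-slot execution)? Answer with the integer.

[0] ori   $r2, $r5, 5  →  {$r0:0, $r1:6, $r2:5, $r3:5, $r4:11, $r5:5}
[1] slti  $r5, $r5, 13  →  {$r0:0, $r1:6, $r2:5, $r3:5, $r4:11, $r5:1}
[2] bne  $r3, $r4, L5  →  {$r0:0, $r1:6, $r2:5, $r3:5, $r4:11, $r5:1}  ⟨branch taken⟩
[3] xor  $r4, $r4, $r3  →  {$r0:0, $r1:6, $r2:5, $r3:5, $r4:14, $r5:1}
[5] andi  $r1, $r1, 8  →  {$r0:0, $r1:0, $r2:5, $r3:5, $r4:14, $r5:1}
[6] andi  $r5, $r5, 0  →  {$r0:0, $r1:0, $r2:5, $r3:5, $r4:14, $r5:0}
[7] beq  $r0, $r4, L9  →  {$r0:0, $r1:0, $r2:5, $r3:5, $r4:14, $r5:0}  ⟨branch fallthrough⟩
[8] ori   $r4, $r0, 11  →  {$r0:0, $r1:0, $r2:5, $r3:5, $r4:11, $r5:0}
[9] or   $r1, $r4, $r2  →  {$r0:0, $r1:15, $r2:5, $r3:5, $r4:11, $r5:0}
[10] xori  $r4, $r0, 13  →  {$r0:0, $r1:15, $r2:5, $r3:5, $r4:13, $r5:0}
[11] slt  $r1, $r5, $r5  →  {$r0:0, $r1:0, $r2:5, $r3:5, $r4:13, $r5:0}

11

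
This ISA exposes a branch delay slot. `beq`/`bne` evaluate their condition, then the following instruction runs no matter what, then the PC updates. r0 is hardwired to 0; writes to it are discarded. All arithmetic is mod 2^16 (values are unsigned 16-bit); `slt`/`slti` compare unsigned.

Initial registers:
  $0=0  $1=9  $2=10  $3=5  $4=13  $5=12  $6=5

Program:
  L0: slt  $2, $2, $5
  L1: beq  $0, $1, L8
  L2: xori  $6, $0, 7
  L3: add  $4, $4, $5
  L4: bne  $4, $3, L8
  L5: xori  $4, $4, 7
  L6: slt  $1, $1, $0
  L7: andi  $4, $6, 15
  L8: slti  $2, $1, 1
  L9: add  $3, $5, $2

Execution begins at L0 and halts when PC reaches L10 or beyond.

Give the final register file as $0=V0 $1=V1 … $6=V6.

[0] slt  $2, $2, $5  →  {$0:0, $1:9, $2:1, $3:5, $4:13, $5:12, $6:5}
[1] beq  $0, $1, L8  →  {$0:0, $1:9, $2:1, $3:5, $4:13, $5:12, $6:5}  ⟨branch fallthrough⟩
[2] xori  $6, $0, 7  →  {$0:0, $1:9, $2:1, $3:5, $4:13, $5:12, $6:7}
[3] add  $4, $4, $5  →  {$0:0, $1:9, $2:1, $3:5, $4:25, $5:12, $6:7}
[4] bne  $4, $3, L8  →  {$0:0, $1:9, $2:1, $3:5, $4:25, $5:12, $6:7}  ⟨branch taken⟩
[5] xori  $4, $4, 7  →  {$0:0, $1:9, $2:1, $3:5, $4:30, $5:12, $6:7}
[8] slti  $2, $1, 1  →  {$0:0, $1:9, $2:0, $3:5, $4:30, $5:12, $6:7}
[9] add  $3, $5, $2  →  {$0:0, $1:9, $2:0, $3:12, $4:30, $5:12, $6:7}

$0=0 $1=9 $2=0 $3=12 $4=30 $5=12 $6=7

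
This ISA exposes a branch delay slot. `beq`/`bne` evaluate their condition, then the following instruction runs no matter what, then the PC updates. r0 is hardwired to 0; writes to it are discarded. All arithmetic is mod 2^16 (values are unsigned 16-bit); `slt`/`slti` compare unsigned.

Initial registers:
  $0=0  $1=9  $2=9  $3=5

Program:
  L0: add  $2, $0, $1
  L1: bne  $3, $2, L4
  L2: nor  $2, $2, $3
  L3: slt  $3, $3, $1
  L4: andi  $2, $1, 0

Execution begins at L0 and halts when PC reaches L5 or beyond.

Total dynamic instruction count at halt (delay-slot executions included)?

#0 add  $2, $0, $1 ; 0/9/9/5
#1 bne  $3, $2, L4 ; 0/9/9/5 ; →target
#2 nor  $2, $2, $3 ; 0/9/65522/5
#4 andi  $2, $1, 0 ; 0/9/0/5

4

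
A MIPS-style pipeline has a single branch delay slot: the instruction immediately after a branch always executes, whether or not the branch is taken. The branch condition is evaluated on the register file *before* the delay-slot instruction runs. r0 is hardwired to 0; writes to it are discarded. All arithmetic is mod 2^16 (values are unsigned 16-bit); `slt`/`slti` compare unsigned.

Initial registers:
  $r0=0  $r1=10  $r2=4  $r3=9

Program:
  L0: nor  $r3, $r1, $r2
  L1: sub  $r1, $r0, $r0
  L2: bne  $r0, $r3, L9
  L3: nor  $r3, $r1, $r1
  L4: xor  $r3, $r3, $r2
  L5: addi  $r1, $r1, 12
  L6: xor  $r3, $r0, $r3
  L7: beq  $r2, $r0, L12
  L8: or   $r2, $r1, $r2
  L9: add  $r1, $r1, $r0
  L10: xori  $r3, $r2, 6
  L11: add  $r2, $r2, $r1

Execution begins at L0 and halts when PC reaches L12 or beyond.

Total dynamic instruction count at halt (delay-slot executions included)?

7

#0 nor  $r3, $r1, $r2 ; 0/10/4/65521
#1 sub  $r1, $r0, $r0 ; 0/0/4/65521
#2 bne  $r0, $r3, L9 ; 0/0/4/65521 ; →target
#3 nor  $r3, $r1, $r1 ; 0/0/4/65535
#9 add  $r1, $r1, $r0 ; 0/0/4/65535
#10 xori  $r3, $r2, 6 ; 0/0/4/2
#11 add  $r2, $r2, $r1 ; 0/0/4/2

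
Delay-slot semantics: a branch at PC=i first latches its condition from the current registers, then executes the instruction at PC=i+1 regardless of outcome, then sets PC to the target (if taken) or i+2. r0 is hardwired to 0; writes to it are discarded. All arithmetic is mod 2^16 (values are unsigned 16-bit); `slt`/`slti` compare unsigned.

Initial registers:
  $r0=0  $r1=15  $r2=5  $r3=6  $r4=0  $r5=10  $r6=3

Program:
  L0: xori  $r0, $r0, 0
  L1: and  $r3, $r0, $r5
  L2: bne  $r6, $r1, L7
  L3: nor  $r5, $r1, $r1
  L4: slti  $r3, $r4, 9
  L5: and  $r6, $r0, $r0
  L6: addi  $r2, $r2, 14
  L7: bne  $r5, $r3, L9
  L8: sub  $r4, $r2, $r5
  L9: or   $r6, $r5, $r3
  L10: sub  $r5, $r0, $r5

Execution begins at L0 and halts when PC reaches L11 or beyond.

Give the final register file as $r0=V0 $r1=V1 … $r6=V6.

$r0=0 $r1=15 $r2=5 $r3=0 $r4=21 $r5=16 $r6=65520

#0 xori  $r0, $r0, 0 ; 0/15/5/6/0/10/3
#1 and  $r3, $r0, $r5 ; 0/15/5/0/0/10/3
#2 bne  $r6, $r1, L7 ; 0/15/5/0/0/10/3 ; →target
#3 nor  $r5, $r1, $r1 ; 0/15/5/0/0/65520/3
#7 bne  $r5, $r3, L9 ; 0/15/5/0/0/65520/3 ; →target
#8 sub  $r4, $r2, $r5 ; 0/15/5/0/21/65520/3
#9 or   $r6, $r5, $r3 ; 0/15/5/0/21/65520/65520
#10 sub  $r5, $r0, $r5 ; 0/15/5/0/21/16/65520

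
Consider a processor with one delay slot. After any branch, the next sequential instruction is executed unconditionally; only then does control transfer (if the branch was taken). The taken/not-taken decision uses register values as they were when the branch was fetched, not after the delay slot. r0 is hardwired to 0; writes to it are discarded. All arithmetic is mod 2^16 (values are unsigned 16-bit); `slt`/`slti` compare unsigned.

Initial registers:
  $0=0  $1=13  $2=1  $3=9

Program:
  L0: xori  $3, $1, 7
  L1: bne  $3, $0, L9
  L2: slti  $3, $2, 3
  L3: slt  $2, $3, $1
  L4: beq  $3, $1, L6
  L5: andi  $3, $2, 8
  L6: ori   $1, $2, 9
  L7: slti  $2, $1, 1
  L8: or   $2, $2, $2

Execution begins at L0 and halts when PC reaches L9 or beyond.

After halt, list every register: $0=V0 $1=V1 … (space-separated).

$0=0 $1=13 $2=1 $3=1

  step pc=0: xori  $3, $1, 7  regs=(0,13,1,10)
  step pc=1: bne  $3, $0, L9  cond=T  regs=(0,13,1,10)
  step pc=2: slti  $3, $2, 3  regs=(0,13,1,1)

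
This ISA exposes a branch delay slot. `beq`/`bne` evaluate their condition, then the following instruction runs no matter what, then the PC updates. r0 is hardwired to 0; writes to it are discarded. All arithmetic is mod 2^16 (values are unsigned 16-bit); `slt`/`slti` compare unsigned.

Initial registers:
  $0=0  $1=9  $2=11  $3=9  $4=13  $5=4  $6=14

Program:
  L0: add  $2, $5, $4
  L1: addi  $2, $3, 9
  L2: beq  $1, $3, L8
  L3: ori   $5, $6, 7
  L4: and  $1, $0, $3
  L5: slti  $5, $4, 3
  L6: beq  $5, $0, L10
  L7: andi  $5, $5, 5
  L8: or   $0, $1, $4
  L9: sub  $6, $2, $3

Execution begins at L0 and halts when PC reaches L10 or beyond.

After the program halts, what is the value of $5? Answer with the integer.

15

[0] add  $2, $5, $4  →  {$0:0, $1:9, $2:17, $3:9, $4:13, $5:4, $6:14}
[1] addi  $2, $3, 9  →  {$0:0, $1:9, $2:18, $3:9, $4:13, $5:4, $6:14}
[2] beq  $1, $3, L8  →  {$0:0, $1:9, $2:18, $3:9, $4:13, $5:4, $6:14}  ⟨branch taken⟩
[3] ori   $5, $6, 7  →  {$0:0, $1:9, $2:18, $3:9, $4:13, $5:15, $6:14}
[8] or   $0, $1, $4  →  {$0:0, $1:9, $2:18, $3:9, $4:13, $5:15, $6:14}
[9] sub  $6, $2, $3  →  {$0:0, $1:9, $2:18, $3:9, $4:13, $5:15, $6:9}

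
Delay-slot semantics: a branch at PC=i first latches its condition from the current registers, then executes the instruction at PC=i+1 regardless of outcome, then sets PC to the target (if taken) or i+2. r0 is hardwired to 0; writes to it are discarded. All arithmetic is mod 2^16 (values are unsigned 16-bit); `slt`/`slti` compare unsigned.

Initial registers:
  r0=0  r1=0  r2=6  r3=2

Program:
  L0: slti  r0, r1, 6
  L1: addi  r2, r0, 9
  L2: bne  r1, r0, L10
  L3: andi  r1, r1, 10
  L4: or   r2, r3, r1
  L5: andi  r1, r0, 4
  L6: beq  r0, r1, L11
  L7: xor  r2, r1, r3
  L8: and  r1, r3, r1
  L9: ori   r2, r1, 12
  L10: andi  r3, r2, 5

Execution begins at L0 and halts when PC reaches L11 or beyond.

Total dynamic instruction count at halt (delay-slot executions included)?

8

#0 slti  r0, r1, 6 ; 0/0/6/2
#1 addi  r2, r0, 9 ; 0/0/9/2
#2 bne  r1, r0, L10 ; 0/0/9/2 ; →fallthru
#3 andi  r1, r1, 10 ; 0/0/9/2
#4 or   r2, r3, r1 ; 0/0/2/2
#5 andi  r1, r0, 4 ; 0/0/2/2
#6 beq  r0, r1, L11 ; 0/0/2/2 ; →target
#7 xor  r2, r1, r3 ; 0/0/2/2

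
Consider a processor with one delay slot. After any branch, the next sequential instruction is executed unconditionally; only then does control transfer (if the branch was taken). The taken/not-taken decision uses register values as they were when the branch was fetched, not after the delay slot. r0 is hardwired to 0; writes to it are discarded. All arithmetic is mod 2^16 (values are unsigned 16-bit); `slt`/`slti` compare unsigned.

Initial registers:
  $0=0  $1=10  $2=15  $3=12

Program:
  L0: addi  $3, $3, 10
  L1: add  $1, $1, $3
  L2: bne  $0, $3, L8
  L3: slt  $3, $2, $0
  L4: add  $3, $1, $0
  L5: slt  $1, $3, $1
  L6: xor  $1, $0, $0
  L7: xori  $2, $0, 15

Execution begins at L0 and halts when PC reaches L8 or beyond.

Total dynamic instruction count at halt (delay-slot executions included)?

4

#0 addi  $3, $3, 10 ; 0/10/15/22
#1 add  $1, $1, $3 ; 0/32/15/22
#2 bne  $0, $3, L8 ; 0/32/15/22 ; →target
#3 slt  $3, $2, $0 ; 0/32/15/0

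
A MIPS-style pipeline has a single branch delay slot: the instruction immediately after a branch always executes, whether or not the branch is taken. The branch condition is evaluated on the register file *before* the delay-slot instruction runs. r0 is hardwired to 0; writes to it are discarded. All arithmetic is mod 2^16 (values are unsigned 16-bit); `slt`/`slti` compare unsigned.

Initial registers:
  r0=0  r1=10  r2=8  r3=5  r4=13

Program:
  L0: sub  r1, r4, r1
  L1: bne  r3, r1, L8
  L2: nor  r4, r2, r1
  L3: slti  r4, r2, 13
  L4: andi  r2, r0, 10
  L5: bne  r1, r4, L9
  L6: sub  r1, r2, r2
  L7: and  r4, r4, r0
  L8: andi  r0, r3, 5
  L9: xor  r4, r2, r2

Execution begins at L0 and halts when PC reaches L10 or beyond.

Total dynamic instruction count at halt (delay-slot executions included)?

5

PC=0  sub  r1, r4, r1        | r0=0 r1=3 r2=8 r3=5 r4=13
PC=1  bne  r3, r1, L8        | r0=0 r1=3 r2=8 r3=5 r4=13  [TAKEN]
PC=2  nor  r4, r2, r1        | r0=0 r1=3 r2=8 r3=5 r4=65524
PC=8  andi  r0, r3, 5        | r0=0 r1=3 r2=8 r3=5 r4=65524
PC=9  xor  r4, r2, r2        | r0=0 r1=3 r2=8 r3=5 r4=0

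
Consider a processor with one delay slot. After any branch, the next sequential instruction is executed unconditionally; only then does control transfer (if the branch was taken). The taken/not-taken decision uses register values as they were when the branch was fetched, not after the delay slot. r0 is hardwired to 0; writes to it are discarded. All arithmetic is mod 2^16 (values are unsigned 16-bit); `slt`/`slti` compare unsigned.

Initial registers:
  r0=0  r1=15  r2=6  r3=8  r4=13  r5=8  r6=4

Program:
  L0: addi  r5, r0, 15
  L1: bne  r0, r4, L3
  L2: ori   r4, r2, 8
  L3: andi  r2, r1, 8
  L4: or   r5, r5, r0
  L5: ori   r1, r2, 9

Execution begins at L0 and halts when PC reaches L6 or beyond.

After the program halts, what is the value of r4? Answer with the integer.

[0] addi  r5, r0, 15  →  {r0:0, r1:15, r2:6, r3:8, r4:13, r5:15, r6:4}
[1] bne  r0, r4, L3  →  {r0:0, r1:15, r2:6, r3:8, r4:13, r5:15, r6:4}  ⟨branch taken⟩
[2] ori   r4, r2, 8  →  {r0:0, r1:15, r2:6, r3:8, r4:14, r5:15, r6:4}
[3] andi  r2, r1, 8  →  {r0:0, r1:15, r2:8, r3:8, r4:14, r5:15, r6:4}
[4] or   r5, r5, r0  →  {r0:0, r1:15, r2:8, r3:8, r4:14, r5:15, r6:4}
[5] ori   r1, r2, 9  →  {r0:0, r1:9, r2:8, r3:8, r4:14, r5:15, r6:4}

14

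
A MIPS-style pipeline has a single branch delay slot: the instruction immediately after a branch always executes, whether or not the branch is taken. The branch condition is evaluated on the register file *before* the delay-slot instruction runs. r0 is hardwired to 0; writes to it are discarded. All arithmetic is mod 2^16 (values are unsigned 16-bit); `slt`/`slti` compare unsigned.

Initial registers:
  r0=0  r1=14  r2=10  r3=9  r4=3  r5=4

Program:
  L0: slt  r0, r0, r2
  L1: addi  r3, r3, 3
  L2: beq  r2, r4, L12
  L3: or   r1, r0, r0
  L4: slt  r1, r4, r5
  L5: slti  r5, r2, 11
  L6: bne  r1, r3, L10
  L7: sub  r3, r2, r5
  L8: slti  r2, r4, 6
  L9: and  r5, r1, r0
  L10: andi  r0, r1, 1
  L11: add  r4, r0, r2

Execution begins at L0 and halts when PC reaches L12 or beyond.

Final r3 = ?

9

PC=0  slt  r0, r0, r2        | r0=0 r1=14 r2=10 r3=9 r4=3 r5=4
PC=1  addi  r3, r3, 3        | r0=0 r1=14 r2=10 r3=12 r4=3 r5=4
PC=2  beq  r2, r4, L12       | r0=0 r1=14 r2=10 r3=12 r4=3 r5=4  [not taken]
PC=3  or   r1, r0, r0        | r0=0 r1=0 r2=10 r3=12 r4=3 r5=4
PC=4  slt  r1, r4, r5        | r0=0 r1=1 r2=10 r3=12 r4=3 r5=4
PC=5  slti  r5, r2, 11       | r0=0 r1=1 r2=10 r3=12 r4=3 r5=1
PC=6  bne  r1, r3, L10       | r0=0 r1=1 r2=10 r3=12 r4=3 r5=1  [TAKEN]
PC=7  sub  r3, r2, r5        | r0=0 r1=1 r2=10 r3=9 r4=3 r5=1
PC=10 andi  r0, r1, 1        | r0=0 r1=1 r2=10 r3=9 r4=3 r5=1
PC=11 add  r4, r0, r2        | r0=0 r1=1 r2=10 r3=9 r4=10 r5=1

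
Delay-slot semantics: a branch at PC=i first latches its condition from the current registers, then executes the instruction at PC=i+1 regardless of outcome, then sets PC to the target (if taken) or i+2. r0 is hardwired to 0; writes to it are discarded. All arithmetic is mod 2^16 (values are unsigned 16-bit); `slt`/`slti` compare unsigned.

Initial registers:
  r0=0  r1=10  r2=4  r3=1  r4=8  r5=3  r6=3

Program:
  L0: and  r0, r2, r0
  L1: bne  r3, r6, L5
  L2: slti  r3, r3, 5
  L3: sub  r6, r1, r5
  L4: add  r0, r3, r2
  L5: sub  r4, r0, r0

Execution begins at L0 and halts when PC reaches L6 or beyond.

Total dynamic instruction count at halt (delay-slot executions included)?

#0 and  r0, r2, r0 ; 0/10/4/1/8/3/3
#1 bne  r3, r6, L5 ; 0/10/4/1/8/3/3 ; →target
#2 slti  r3, r3, 5 ; 0/10/4/1/8/3/3
#5 sub  r4, r0, r0 ; 0/10/4/1/0/3/3

4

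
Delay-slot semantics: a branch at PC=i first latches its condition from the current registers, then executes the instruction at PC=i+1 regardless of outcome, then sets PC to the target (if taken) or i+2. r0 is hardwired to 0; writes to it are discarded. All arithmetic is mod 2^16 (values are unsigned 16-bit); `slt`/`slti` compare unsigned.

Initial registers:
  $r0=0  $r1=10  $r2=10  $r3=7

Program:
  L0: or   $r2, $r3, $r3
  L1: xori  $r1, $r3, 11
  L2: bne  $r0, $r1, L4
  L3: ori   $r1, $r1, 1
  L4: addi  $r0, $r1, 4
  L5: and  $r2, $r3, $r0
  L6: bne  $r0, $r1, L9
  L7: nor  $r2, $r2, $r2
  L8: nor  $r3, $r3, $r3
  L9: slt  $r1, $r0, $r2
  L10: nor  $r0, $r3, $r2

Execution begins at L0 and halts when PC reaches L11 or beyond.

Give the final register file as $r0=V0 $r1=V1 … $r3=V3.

#0 or   $r2, $r3, $r3 ; 0/10/7/7
#1 xori  $r1, $r3, 11 ; 0/12/7/7
#2 bne  $r0, $r1, L4 ; 0/12/7/7 ; →target
#3 ori   $r1, $r1, 1 ; 0/13/7/7
#4 addi  $r0, $r1, 4 ; 0/13/7/7
#5 and  $r2, $r3, $r0 ; 0/13/0/7
#6 bne  $r0, $r1, L9 ; 0/13/0/7 ; →target
#7 nor  $r2, $r2, $r2 ; 0/13/65535/7
#9 slt  $r1, $r0, $r2 ; 0/1/65535/7
#10 nor  $r0, $r3, $r2 ; 0/1/65535/7

$r0=0 $r1=1 $r2=65535 $r3=7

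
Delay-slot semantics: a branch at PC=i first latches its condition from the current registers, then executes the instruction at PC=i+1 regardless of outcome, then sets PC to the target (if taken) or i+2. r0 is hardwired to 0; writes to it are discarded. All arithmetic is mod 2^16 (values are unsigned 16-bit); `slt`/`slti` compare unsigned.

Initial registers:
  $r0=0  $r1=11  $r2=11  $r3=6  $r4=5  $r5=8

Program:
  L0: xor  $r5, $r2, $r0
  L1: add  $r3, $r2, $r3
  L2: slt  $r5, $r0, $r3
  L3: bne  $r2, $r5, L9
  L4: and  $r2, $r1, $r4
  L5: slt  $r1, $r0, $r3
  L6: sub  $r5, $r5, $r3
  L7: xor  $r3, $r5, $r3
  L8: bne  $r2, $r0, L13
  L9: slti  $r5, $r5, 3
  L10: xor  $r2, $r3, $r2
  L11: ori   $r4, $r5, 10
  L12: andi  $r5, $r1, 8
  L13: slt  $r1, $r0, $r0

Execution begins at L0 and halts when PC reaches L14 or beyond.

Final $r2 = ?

  step pc=0: xor  $r5, $r2, $r0  regs=(0,11,11,6,5,11)
  step pc=1: add  $r3, $r2, $r3  regs=(0,11,11,17,5,11)
  step pc=2: slt  $r5, $r0, $r3  regs=(0,11,11,17,5,1)
  step pc=3: bne  $r2, $r5, L9  cond=T  regs=(0,11,11,17,5,1)
  step pc=4: and  $r2, $r1, $r4  regs=(0,11,1,17,5,1)
  step pc=9: slti  $r5, $r5, 3  regs=(0,11,1,17,5,1)
  step pc=10: xor  $r2, $r3, $r2  regs=(0,11,16,17,5,1)
  step pc=11: ori   $r4, $r5, 10  regs=(0,11,16,17,11,1)
  step pc=12: andi  $r5, $r1, 8  regs=(0,11,16,17,11,8)
  step pc=13: slt  $r1, $r0, $r0  regs=(0,0,16,17,11,8)

16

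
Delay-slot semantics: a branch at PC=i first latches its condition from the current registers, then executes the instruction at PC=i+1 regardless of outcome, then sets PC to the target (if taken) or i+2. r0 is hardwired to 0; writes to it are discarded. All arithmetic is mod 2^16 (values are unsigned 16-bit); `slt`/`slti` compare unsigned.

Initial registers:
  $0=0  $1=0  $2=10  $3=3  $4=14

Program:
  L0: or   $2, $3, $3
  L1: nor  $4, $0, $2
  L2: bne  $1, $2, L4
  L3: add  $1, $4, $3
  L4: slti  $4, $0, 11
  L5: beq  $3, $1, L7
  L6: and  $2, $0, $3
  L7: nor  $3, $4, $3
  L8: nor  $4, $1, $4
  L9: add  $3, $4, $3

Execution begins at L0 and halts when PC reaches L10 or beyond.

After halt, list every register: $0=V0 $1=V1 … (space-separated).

#0 or   $2, $3, $3 ; 0/0/3/3/14
#1 nor  $4, $0, $2 ; 0/0/3/3/65532
#2 bne  $1, $2, L4 ; 0/0/3/3/65532 ; →target
#3 add  $1, $4, $3 ; 0/65535/3/3/65532
#4 slti  $4, $0, 11 ; 0/65535/3/3/1
#5 beq  $3, $1, L7 ; 0/65535/3/3/1 ; →fallthru
#6 and  $2, $0, $3 ; 0/65535/0/3/1
#7 nor  $3, $4, $3 ; 0/65535/0/65532/1
#8 nor  $4, $1, $4 ; 0/65535/0/65532/0
#9 add  $3, $4, $3 ; 0/65535/0/65532/0

$0=0 $1=65535 $2=0 $3=65532 $4=0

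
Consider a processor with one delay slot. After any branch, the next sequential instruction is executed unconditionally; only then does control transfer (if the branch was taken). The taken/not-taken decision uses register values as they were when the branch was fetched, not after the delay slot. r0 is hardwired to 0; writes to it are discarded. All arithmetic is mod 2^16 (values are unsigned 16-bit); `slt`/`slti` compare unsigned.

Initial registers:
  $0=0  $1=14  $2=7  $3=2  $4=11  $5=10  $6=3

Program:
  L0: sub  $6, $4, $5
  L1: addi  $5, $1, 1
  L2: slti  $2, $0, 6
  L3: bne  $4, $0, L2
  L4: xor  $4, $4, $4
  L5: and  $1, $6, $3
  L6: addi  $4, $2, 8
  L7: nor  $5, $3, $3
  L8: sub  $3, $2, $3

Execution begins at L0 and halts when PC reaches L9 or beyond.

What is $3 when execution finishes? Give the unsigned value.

[0] sub  $6, $4, $5  →  {$0:0, $1:14, $2:7, $3:2, $4:11, $5:10, $6:1}
[1] addi  $5, $1, 1  →  {$0:0, $1:14, $2:7, $3:2, $4:11, $5:15, $6:1}
[2] slti  $2, $0, 6  →  {$0:0, $1:14, $2:1, $3:2, $4:11, $5:15, $6:1}
[3] bne  $4, $0, L2  →  {$0:0, $1:14, $2:1, $3:2, $4:11, $5:15, $6:1}  ⟨branch taken⟩
[4] xor  $4, $4, $4  →  {$0:0, $1:14, $2:1, $3:2, $4:0, $5:15, $6:1}
[2] slti  $2, $0, 6  →  {$0:0, $1:14, $2:1, $3:2, $4:0, $5:15, $6:1}
[3] bne  $4, $0, L2  →  {$0:0, $1:14, $2:1, $3:2, $4:0, $5:15, $6:1}  ⟨branch fallthrough⟩
[4] xor  $4, $4, $4  →  {$0:0, $1:14, $2:1, $3:2, $4:0, $5:15, $6:1}
[5] and  $1, $6, $3  →  {$0:0, $1:0, $2:1, $3:2, $4:0, $5:15, $6:1}
[6] addi  $4, $2, 8  →  {$0:0, $1:0, $2:1, $3:2, $4:9, $5:15, $6:1}
[7] nor  $5, $3, $3  →  {$0:0, $1:0, $2:1, $3:2, $4:9, $5:65533, $6:1}
[8] sub  $3, $2, $3  →  {$0:0, $1:0, $2:1, $3:65535, $4:9, $5:65533, $6:1}

65535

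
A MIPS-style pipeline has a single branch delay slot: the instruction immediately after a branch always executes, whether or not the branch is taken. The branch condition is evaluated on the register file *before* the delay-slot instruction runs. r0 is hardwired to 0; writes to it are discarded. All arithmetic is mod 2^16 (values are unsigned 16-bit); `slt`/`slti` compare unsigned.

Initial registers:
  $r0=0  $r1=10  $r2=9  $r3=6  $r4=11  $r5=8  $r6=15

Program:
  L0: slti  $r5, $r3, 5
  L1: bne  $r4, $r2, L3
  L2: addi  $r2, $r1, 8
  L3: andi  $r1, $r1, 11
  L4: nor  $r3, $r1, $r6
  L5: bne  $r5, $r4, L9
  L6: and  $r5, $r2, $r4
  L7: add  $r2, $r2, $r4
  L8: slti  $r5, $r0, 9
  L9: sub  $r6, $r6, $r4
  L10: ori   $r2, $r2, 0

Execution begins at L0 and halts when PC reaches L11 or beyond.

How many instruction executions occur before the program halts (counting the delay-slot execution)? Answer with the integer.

[0] slti  $r5, $r3, 5  →  {$r0:0, $r1:10, $r2:9, $r3:6, $r4:11, $r5:0, $r6:15}
[1] bne  $r4, $r2, L3  →  {$r0:0, $r1:10, $r2:9, $r3:6, $r4:11, $r5:0, $r6:15}  ⟨branch taken⟩
[2] addi  $r2, $r1, 8  →  {$r0:0, $r1:10, $r2:18, $r3:6, $r4:11, $r5:0, $r6:15}
[3] andi  $r1, $r1, 11  →  {$r0:0, $r1:10, $r2:18, $r3:6, $r4:11, $r5:0, $r6:15}
[4] nor  $r3, $r1, $r6  →  {$r0:0, $r1:10, $r2:18, $r3:65520, $r4:11, $r5:0, $r6:15}
[5] bne  $r5, $r4, L9  →  {$r0:0, $r1:10, $r2:18, $r3:65520, $r4:11, $r5:0, $r6:15}  ⟨branch taken⟩
[6] and  $r5, $r2, $r4  →  {$r0:0, $r1:10, $r2:18, $r3:65520, $r4:11, $r5:2, $r6:15}
[9] sub  $r6, $r6, $r4  →  {$r0:0, $r1:10, $r2:18, $r3:65520, $r4:11, $r5:2, $r6:4}
[10] ori   $r2, $r2, 0  →  {$r0:0, $r1:10, $r2:18, $r3:65520, $r4:11, $r5:2, $r6:4}

9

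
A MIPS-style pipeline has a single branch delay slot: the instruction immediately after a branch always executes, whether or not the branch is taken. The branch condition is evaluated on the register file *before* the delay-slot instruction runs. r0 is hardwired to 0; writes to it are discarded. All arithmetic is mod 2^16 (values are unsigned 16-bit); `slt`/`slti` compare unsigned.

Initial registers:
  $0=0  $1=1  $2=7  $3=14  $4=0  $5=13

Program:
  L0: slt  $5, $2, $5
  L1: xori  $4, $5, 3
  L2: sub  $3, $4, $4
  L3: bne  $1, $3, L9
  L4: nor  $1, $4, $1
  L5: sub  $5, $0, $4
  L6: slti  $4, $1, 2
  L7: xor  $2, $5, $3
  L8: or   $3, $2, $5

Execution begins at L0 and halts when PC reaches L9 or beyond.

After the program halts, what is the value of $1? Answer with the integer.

65532

#0 slt  $5, $2, $5 ; 0/1/7/14/0/1
#1 xori  $4, $5, 3 ; 0/1/7/14/2/1
#2 sub  $3, $4, $4 ; 0/1/7/0/2/1
#3 bne  $1, $3, L9 ; 0/1/7/0/2/1 ; →target
#4 nor  $1, $4, $1 ; 0/65532/7/0/2/1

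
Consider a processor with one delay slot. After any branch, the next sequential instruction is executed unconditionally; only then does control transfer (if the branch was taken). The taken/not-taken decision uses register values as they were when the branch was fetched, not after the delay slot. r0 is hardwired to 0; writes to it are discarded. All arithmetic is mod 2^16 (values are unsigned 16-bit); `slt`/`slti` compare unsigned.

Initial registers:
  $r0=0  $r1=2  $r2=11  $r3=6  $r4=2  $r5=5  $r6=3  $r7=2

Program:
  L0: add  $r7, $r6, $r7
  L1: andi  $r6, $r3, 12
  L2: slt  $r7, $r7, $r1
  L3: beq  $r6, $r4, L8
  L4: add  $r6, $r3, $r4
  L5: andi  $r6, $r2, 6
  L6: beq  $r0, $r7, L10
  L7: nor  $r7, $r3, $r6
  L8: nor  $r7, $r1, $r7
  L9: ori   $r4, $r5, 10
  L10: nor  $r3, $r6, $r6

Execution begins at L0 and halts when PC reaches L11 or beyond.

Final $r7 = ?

65529

[0] add  $r7, $r6, $r7  →  {$r0:0, $r1:2, $r2:11, $r3:6, $r4:2, $r5:5, $r6:3, $r7:5}
[1] andi  $r6, $r3, 12  →  {$r0:0, $r1:2, $r2:11, $r3:6, $r4:2, $r5:5, $r6:4, $r7:5}
[2] slt  $r7, $r7, $r1  →  {$r0:0, $r1:2, $r2:11, $r3:6, $r4:2, $r5:5, $r6:4, $r7:0}
[3] beq  $r6, $r4, L8  →  {$r0:0, $r1:2, $r2:11, $r3:6, $r4:2, $r5:5, $r6:4, $r7:0}  ⟨branch fallthrough⟩
[4] add  $r6, $r3, $r4  →  {$r0:0, $r1:2, $r2:11, $r3:6, $r4:2, $r5:5, $r6:8, $r7:0}
[5] andi  $r6, $r2, 6  →  {$r0:0, $r1:2, $r2:11, $r3:6, $r4:2, $r5:5, $r6:2, $r7:0}
[6] beq  $r0, $r7, L10  →  {$r0:0, $r1:2, $r2:11, $r3:6, $r4:2, $r5:5, $r6:2, $r7:0}  ⟨branch taken⟩
[7] nor  $r7, $r3, $r6  →  {$r0:0, $r1:2, $r2:11, $r3:6, $r4:2, $r5:5, $r6:2, $r7:65529}
[10] nor  $r3, $r6, $r6  →  {$r0:0, $r1:2, $r2:11, $r3:65533, $r4:2, $r5:5, $r6:2, $r7:65529}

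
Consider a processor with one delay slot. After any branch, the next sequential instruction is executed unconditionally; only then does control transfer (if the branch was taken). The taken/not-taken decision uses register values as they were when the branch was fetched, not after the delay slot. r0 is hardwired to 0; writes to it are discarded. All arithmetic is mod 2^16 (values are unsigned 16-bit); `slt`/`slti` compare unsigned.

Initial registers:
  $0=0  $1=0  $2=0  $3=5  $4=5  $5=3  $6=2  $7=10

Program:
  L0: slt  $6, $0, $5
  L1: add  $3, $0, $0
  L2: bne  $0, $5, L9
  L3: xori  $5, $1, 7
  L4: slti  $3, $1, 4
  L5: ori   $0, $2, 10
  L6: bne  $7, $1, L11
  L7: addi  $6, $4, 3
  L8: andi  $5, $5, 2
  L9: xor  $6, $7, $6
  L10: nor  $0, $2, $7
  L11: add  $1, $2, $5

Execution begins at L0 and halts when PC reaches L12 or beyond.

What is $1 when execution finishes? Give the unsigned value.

[0] slt  $6, $0, $5  →  {$0:0, $1:0, $2:0, $3:5, $4:5, $5:3, $6:1, $7:10}
[1] add  $3, $0, $0  →  {$0:0, $1:0, $2:0, $3:0, $4:5, $5:3, $6:1, $7:10}
[2] bne  $0, $5, L9  →  {$0:0, $1:0, $2:0, $3:0, $4:5, $5:3, $6:1, $7:10}  ⟨branch taken⟩
[3] xori  $5, $1, 7  →  {$0:0, $1:0, $2:0, $3:0, $4:5, $5:7, $6:1, $7:10}
[9] xor  $6, $7, $6  →  {$0:0, $1:0, $2:0, $3:0, $4:5, $5:7, $6:11, $7:10}
[10] nor  $0, $2, $7  →  {$0:0, $1:0, $2:0, $3:0, $4:5, $5:7, $6:11, $7:10}
[11] add  $1, $2, $5  →  {$0:0, $1:7, $2:0, $3:0, $4:5, $5:7, $6:11, $7:10}

7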